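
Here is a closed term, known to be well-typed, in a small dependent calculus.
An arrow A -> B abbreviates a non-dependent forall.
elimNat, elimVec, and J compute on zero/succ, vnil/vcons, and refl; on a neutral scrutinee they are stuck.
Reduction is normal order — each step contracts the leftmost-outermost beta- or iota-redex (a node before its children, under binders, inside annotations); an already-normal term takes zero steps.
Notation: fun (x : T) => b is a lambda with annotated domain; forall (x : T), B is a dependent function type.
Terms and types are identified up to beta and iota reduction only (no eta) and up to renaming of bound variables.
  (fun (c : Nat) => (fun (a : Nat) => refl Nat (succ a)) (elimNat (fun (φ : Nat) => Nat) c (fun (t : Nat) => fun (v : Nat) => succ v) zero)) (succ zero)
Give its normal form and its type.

resulting normal form:
  refl Nat (succ (succ zero))
inferred type:
  Eq Nat (succ (succ zero)) (succ (succ zero))
observation: the term reaches its normal form after 3 normal-order steps.


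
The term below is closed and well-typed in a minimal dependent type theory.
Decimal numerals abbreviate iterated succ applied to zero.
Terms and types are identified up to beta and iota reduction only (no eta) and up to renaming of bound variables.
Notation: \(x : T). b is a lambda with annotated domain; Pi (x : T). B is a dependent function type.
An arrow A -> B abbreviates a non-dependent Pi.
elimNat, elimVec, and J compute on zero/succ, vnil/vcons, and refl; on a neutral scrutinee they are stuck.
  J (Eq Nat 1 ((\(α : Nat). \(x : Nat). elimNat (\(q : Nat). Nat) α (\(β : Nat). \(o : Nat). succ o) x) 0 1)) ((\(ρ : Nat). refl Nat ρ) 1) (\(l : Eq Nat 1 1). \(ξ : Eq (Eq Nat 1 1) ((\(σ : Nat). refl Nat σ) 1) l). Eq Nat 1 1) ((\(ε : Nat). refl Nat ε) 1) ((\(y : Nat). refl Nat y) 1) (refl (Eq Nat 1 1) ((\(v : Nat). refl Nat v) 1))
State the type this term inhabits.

inferred type:
  Eq Nat 1 1


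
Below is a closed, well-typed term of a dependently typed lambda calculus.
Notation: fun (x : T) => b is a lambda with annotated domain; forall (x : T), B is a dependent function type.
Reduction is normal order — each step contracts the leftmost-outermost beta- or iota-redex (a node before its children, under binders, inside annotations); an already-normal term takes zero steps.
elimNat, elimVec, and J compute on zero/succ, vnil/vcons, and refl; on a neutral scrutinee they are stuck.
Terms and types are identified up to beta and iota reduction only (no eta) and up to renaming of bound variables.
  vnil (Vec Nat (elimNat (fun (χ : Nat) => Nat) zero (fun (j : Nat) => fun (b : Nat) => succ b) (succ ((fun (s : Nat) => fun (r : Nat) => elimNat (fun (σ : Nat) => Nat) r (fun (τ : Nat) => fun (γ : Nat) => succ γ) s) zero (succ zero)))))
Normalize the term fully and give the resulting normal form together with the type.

resulting normal form:
  vnil (Vec Nat (succ (succ zero)))
the term's type:
  Vec (Vec Nat (succ (succ zero))) zero


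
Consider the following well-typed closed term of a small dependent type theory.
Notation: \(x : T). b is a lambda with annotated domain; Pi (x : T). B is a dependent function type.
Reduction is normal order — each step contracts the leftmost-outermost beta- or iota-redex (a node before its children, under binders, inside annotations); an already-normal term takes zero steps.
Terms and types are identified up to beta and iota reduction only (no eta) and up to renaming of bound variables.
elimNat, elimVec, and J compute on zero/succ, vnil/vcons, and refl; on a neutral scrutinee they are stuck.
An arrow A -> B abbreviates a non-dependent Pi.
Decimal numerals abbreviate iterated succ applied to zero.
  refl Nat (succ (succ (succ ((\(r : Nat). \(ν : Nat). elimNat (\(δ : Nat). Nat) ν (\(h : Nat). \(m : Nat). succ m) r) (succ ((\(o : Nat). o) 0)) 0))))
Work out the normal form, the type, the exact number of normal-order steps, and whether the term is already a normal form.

normal form:
  refl Nat 4
type:
  Eq Nat 4 4
steps to reach normal form (normal order): 7
started in normal form: no
first redex: a beta-redex


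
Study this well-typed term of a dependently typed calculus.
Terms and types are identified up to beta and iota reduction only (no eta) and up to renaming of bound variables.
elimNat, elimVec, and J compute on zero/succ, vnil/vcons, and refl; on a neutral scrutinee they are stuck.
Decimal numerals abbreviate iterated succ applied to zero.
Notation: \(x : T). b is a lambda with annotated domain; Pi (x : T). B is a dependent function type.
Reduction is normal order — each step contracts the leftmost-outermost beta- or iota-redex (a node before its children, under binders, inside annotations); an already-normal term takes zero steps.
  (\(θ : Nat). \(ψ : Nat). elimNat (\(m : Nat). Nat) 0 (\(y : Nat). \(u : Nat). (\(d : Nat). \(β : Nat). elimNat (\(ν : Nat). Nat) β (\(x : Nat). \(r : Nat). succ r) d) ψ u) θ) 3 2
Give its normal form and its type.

resulting normal form:
  6
the term's type:
  Nat
observation: the term reaches its normal form after 39 normal-order steps.


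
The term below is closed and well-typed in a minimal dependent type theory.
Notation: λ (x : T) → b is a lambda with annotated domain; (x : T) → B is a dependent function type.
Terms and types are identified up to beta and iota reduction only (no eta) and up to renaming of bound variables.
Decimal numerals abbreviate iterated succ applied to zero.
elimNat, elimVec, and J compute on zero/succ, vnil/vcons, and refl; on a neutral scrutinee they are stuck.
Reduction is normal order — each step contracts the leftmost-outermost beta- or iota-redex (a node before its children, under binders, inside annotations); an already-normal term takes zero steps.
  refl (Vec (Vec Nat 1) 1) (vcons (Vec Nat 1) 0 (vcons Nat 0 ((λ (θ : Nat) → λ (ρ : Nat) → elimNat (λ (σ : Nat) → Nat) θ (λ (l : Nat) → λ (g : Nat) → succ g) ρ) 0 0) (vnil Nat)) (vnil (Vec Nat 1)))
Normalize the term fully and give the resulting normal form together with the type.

normal form:
  refl (Vec (Vec Nat 1) 1) (vcons (Vec Nat 1) 0 (vcons Nat 0 0 (vnil Nat)) (vnil (Vec Nat 1)))
the term's type:
  Eq (Vec (Vec Nat 1) 1) (vcons (Vec Nat 1) 0 (vcons Nat 0 0 (vnil Nat)) (vnil (Vec Nat 1))) (vcons (Vec Nat 1) 0 (vcons Nat 0 0 (vnil Nat)) (vnil (Vec Nat 1)))
observation: contracting a beta-redex first, the term normalizes in 3 steps.


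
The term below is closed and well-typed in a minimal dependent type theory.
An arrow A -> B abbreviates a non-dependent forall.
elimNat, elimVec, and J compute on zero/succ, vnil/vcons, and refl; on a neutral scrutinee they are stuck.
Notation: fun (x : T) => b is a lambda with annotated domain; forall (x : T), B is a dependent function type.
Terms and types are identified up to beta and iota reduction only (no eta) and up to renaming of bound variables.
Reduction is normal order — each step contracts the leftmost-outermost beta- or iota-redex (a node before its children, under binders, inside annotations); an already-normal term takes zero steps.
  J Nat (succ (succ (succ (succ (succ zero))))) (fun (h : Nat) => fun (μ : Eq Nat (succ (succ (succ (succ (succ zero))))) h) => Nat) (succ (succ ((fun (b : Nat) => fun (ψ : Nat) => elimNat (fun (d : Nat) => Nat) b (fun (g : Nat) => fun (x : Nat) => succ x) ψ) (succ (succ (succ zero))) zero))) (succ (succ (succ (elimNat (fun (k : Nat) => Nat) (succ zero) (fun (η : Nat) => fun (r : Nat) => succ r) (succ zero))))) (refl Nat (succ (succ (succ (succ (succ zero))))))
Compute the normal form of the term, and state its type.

normal form:
  succ (succ (succ (succ (succ zero))))
the term's type:
  Nat
observation: the first redex contracted is a J iota-redex; the normal form is reached in 4 normal-order steps.


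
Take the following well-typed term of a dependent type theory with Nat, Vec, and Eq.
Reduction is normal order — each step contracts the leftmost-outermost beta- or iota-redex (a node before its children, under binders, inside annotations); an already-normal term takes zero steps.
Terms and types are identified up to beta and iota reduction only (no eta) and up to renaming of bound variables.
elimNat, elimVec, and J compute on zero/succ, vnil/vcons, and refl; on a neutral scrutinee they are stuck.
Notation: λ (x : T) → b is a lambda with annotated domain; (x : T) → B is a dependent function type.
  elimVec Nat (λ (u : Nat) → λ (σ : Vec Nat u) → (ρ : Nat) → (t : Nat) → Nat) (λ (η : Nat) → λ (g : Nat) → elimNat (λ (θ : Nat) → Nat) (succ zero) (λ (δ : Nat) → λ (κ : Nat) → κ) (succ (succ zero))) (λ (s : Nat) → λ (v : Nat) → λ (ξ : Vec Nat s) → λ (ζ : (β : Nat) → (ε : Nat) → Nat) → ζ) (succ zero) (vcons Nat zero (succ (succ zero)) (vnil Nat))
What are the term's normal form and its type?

normal form:
  λ (u : Nat) → λ (σ : Nat) → succ zero
inferred type:
  (u : Nat) → (σ : Nat) → Nat
observation: normalization takes exactly 13 steps under the normal-order strategy.


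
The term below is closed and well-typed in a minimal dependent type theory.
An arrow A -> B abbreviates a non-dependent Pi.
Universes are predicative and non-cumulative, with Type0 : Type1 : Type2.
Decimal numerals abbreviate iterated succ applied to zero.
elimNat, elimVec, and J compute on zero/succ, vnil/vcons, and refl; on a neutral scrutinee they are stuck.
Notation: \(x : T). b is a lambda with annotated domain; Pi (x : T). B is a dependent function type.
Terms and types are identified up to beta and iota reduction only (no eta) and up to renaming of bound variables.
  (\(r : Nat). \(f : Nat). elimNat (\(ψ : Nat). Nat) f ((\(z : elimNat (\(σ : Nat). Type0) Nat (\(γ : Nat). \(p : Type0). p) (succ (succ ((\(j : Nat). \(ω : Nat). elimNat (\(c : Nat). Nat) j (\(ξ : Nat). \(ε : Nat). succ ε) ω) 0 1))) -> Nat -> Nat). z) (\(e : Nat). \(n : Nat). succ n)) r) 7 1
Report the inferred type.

the term's type:
  Nat


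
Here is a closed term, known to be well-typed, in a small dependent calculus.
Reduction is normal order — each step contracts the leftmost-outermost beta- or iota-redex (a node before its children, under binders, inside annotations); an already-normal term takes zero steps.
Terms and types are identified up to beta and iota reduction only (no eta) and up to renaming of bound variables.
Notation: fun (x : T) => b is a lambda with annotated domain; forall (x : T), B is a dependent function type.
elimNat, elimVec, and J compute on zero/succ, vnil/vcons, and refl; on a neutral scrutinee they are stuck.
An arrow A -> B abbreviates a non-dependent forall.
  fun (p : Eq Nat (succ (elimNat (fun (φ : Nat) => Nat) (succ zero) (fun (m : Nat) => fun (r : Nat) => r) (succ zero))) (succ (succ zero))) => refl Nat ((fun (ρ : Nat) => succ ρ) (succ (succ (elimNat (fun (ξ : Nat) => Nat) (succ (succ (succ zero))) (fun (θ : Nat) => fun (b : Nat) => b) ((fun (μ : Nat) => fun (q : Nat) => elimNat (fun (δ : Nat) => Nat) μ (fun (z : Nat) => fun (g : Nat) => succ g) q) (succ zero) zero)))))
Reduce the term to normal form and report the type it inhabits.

resulting normal form:
  fun (p : Eq Nat (succ (succ zero)) (succ (succ zero))) => refl Nat (succ (succ (succ (succ (succ (succ zero))))))
the term's type:
  Eq Nat (succ (succ zero)) (succ (succ zero)) -> Eq Nat (succ (succ (succ (succ (succ (succ zero)))))) (succ (succ (succ (succ (succ (succ zero))))))
observation: 12 normal-order steps separate the term from its normal form.


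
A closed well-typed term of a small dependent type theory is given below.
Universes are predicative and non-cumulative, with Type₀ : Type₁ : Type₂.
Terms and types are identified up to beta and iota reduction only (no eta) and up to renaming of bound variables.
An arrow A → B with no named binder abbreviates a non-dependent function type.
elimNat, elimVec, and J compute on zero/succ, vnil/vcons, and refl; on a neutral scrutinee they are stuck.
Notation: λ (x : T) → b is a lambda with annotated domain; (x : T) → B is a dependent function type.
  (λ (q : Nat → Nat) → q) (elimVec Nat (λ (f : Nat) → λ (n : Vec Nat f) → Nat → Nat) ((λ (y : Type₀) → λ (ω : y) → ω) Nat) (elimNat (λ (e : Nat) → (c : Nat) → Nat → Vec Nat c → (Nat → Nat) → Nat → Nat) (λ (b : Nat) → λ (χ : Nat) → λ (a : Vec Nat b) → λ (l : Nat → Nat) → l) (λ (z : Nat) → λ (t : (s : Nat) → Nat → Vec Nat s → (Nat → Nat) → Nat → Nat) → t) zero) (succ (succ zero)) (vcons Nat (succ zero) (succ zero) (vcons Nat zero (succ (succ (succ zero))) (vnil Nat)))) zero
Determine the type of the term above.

type:
  Nat


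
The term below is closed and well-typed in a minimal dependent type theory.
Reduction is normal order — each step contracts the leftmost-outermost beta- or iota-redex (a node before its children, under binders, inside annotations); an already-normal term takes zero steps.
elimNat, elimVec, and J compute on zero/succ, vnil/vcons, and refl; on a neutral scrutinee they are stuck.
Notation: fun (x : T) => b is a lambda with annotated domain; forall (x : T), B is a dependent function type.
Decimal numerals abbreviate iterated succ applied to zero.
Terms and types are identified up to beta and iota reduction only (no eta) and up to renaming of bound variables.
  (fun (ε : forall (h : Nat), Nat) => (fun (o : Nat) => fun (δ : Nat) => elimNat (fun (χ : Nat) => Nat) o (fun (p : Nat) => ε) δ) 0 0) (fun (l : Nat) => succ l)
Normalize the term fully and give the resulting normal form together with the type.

normal form:
  0
the term's type:
  Nat
observation: the first redex contracted is a beta-redex; the normal form is reached in 4 normal-order steps.


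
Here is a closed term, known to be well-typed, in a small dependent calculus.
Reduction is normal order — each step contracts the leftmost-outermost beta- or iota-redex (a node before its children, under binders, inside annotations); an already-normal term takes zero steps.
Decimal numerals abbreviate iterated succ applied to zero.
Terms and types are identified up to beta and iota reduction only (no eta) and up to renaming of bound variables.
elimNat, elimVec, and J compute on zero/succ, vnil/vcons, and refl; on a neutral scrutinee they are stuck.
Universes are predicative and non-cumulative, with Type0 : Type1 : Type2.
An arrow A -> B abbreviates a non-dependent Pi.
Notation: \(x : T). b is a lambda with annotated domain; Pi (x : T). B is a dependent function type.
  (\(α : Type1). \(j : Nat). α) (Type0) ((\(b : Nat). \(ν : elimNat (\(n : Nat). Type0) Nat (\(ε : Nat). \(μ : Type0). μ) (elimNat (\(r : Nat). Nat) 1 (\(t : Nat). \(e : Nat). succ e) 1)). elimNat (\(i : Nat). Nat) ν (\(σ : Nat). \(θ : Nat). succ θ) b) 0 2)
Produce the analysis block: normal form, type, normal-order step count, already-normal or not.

reduced normal form:
  Type0
type:
  Type1
steps to reach normal form (normal order): 2
already normal: no
first contracted redex: a beta-redex


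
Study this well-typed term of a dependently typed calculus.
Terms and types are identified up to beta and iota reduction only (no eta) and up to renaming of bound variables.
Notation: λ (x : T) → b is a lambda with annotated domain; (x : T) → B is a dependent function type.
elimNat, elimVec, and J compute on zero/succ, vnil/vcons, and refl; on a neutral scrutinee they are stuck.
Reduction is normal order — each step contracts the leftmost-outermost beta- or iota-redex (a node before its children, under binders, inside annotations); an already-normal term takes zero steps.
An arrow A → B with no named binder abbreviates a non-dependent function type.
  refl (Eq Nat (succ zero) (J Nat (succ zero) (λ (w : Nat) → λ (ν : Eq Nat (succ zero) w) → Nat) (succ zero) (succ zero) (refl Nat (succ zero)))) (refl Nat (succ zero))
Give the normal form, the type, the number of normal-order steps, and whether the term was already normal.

normal form:
  refl (Eq Nat (succ zero) (succ zero)) (refl Nat (succ zero))
inferred type:
  Eq (Eq Nat (succ zero) (succ zero)) (refl Nat (succ zero)) (refl Nat (succ zero))
steps to reach normal form (normal order): 1
started in normal form: no
first contracted redex: a J iota-redex


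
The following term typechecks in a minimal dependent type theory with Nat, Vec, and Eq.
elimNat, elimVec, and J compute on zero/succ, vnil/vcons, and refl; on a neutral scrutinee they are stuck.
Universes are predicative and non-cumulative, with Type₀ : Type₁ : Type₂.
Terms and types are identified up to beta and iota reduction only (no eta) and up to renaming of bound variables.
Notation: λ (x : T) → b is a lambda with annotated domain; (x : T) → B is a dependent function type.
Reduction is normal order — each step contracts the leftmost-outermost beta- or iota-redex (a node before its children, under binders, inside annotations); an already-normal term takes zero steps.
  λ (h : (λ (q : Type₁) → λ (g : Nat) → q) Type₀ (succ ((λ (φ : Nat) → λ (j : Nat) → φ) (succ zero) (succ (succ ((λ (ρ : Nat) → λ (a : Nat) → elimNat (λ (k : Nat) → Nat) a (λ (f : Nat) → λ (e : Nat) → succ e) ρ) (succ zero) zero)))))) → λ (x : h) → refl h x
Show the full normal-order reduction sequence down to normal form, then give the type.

normal-order reduction:
  λ (h : (λ (q : Type₁) → λ (g : Nat) → q) Type₀ (succ ((λ (φ : Nat) → λ (j : Nat) → φ) (succ zero) (succ (succ ((λ (ρ : Nat) → λ (a : Nat) → elimNat (λ (k : Nat) → Nat) a (λ (f : Nat) → λ (e : Nat) → succ e) ρ) (succ zero) zero)))))) → λ (x : h) → refl h x
  ~> λ (h : (λ (q : Nat) → Type₀) (succ ((λ (g : Nat) → λ (φ : Nat) → g) (succ zero) (succ (succ ((λ (j : Nat) → λ (ρ : Nat) → elimNat (λ (a : Nat) → Nat) ρ (λ (k : Nat) → λ (f : Nat) → succ f) j) (succ zero) zero)))))) → λ (e : h) → refl h e
  ~> λ (h : Type₀) → λ (q : h) → refl h q
the term's type:
  (h : Type₀) → (q : h) → Eq h q q


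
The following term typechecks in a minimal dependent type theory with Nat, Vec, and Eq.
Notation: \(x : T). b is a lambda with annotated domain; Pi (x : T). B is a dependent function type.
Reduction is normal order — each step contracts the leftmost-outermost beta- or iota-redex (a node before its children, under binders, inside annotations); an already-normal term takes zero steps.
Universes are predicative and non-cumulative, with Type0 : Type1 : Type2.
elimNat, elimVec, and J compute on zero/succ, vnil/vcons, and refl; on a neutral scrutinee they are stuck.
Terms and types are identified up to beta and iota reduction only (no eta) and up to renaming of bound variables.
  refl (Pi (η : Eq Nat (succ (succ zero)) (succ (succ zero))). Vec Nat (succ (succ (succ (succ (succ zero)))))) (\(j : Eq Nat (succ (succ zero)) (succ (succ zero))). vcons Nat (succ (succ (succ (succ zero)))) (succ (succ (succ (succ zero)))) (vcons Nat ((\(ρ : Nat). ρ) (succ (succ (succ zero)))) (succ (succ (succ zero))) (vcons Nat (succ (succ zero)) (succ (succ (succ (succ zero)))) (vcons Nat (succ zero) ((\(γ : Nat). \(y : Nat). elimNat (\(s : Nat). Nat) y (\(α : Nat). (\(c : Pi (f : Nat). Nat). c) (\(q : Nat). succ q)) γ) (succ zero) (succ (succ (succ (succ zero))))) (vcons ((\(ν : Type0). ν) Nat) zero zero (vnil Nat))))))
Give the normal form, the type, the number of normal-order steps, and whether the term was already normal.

normal form:
  refl (Pi (η : Eq Nat (succ (succ zero)) (succ (succ zero))). Vec Nat (succ (succ (succ (succ (succ zero)))))) (\(j : Eq Nat (succ (succ zero)) (succ (succ zero))). vcons Nat (succ (succ (succ (succ zero)))) (succ (succ (succ (succ zero)))) (vcons Nat (succ (succ (succ zero))) (succ (succ (succ zero))) (vcons Nat (succ (succ zero)) (succ (succ (succ (succ zero)))) (vcons Nat (succ zero) (succ (succ (succ (succ (succ zero))))) (vcons Nat zero zero (vnil Nat))))))
type:
  Eq (Pi (η : Eq Nat (succ (succ zero)) (succ (succ zero))). Vec Nat (succ (succ (succ (succ (succ zero)))))) (\(j : Eq Nat (succ (succ zero)) (succ (succ zero))). vcons Nat (succ (succ (succ (succ zero)))) (succ (succ (succ (succ zero)))) (vcons Nat (succ (succ (succ zero))) (succ (succ (succ zero))) (vcons Nat (succ (succ zero)) (succ (succ (succ (succ zero)))) (vcons Nat (succ zero) (succ (succ (succ (succ (succ zero))))) (vcons Nat zero zero (vnil Nat)))))) (\(ρ : Eq Nat (succ (succ zero)) (succ (succ zero))). vcons Nat (succ (succ (succ (succ zero)))) (succ (succ (succ (succ zero)))) (vcons Nat (succ (succ (succ zero))) (succ (succ (succ zero))) (vcons Nat (succ (succ zero)) (succ (succ (succ (succ zero)))) (vcons Nat (succ zero) (succ (succ (succ (succ (succ zero))))) (vcons Nat zero zero (vnil Nat))))))
reduction steps (normal order): 9
term was already normal: no
first redex: a beta-redex


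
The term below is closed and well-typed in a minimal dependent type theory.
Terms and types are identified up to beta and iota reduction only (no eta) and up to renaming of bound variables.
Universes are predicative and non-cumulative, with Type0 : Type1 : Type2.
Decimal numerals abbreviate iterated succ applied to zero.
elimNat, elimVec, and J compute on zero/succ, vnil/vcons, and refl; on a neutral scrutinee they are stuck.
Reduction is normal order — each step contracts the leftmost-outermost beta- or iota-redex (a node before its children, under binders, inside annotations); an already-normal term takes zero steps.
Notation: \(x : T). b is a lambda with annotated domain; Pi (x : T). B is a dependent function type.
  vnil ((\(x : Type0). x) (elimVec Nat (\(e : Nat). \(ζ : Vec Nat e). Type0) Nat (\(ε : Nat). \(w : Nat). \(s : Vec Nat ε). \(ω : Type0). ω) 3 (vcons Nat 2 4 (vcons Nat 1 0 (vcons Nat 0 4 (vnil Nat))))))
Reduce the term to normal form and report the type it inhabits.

resulting normal form:
  vnil Nat
the term's type:
  Vec Nat 0


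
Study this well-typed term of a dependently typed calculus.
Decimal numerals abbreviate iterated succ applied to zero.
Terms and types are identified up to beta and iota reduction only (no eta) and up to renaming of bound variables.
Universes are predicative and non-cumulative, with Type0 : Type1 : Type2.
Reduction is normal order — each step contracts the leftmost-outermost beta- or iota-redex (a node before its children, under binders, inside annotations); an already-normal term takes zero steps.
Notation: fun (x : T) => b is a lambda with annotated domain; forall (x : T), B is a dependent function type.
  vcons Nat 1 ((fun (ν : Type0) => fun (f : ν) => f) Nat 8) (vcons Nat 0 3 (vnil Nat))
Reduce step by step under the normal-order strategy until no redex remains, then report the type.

normal-order reduction:
  vcons Nat 1 ((fun (ν : Type0) => fun (f : ν) => f) Nat 8) (vcons Nat 0 3 (vnil Nat))
  ~> vcons Nat 1 ((fun (ν : Nat) => ν) 8) (vcons Nat 0 3 (vnil Nat))
  ~> vcons Nat 1 8 (vcons Nat 0 3 (vnil Nat))
type:
  Vec Nat 2


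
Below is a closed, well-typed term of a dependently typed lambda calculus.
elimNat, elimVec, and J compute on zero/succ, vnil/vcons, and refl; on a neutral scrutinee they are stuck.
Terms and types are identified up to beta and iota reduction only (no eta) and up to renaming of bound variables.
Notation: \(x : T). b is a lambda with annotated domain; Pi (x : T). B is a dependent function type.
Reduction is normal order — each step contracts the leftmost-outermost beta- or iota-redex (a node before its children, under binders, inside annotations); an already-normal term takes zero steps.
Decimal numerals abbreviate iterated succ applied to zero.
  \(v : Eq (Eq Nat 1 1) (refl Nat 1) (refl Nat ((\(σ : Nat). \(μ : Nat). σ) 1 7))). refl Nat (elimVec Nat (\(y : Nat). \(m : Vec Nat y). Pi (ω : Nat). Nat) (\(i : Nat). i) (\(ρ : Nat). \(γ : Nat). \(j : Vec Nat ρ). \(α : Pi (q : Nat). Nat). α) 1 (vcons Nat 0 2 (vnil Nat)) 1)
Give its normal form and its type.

resulting normal form:
  \(v : Eq (Eq Nat 1 1) (refl Nat 1) (refl Nat 1)). refl Nat 1
the term's type:
  Pi (v : Eq (Eq Nat 1 1) (refl Nat 1) (refl Nat 1)). Eq Nat 1 1
observation: the leftmost-outermost redex is a beta-redex, and normalization takes 9 steps.


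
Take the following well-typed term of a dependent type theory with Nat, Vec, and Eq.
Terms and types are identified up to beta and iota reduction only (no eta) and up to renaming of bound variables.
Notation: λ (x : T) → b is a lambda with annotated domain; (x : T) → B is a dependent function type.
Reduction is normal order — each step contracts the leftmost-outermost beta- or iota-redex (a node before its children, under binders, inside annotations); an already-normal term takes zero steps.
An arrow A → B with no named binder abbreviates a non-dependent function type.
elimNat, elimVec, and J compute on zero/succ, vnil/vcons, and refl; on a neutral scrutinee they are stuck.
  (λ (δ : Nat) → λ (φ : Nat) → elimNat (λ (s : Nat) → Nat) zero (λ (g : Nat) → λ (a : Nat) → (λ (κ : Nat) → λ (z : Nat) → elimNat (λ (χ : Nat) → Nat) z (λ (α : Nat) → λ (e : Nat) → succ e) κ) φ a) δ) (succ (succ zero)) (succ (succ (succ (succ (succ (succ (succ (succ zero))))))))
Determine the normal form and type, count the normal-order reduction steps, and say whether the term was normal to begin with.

normal form:
  succ (succ (succ (succ (succ (succ (succ (succ (succ (succ (succ (succ (succ (succ (succ (succ zero)))))))))))))))
inferred type:
  Nat
steps to reach normal form (normal order): 63
term was already normal: no
first contracted redex: a beta-redex


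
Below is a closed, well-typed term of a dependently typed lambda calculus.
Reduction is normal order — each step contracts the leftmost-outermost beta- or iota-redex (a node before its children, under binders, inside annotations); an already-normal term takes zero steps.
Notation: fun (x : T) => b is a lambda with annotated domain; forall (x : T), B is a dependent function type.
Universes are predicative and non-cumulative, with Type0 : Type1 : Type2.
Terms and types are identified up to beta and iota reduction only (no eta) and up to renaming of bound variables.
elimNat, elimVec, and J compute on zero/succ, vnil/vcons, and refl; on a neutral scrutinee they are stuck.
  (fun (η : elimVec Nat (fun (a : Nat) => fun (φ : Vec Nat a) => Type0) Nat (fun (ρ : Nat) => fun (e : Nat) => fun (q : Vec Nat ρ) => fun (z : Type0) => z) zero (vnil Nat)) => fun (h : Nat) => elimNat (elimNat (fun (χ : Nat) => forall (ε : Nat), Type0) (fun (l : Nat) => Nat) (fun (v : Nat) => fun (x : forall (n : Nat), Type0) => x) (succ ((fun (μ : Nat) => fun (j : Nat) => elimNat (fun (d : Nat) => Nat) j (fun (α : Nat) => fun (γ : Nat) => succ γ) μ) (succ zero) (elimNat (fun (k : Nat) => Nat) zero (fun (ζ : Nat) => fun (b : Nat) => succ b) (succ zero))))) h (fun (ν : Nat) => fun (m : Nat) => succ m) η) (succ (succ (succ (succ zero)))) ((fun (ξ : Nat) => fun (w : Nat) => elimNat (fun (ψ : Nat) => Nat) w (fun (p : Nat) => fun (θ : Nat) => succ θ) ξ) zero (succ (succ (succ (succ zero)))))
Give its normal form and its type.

normal form:
  succ (succ (succ (succ (succ (succ (succ (succ zero)))))))
type:
  Nat
observation: the leftmost-outermost redex is a beta-redex, and normalization takes 18 steps.


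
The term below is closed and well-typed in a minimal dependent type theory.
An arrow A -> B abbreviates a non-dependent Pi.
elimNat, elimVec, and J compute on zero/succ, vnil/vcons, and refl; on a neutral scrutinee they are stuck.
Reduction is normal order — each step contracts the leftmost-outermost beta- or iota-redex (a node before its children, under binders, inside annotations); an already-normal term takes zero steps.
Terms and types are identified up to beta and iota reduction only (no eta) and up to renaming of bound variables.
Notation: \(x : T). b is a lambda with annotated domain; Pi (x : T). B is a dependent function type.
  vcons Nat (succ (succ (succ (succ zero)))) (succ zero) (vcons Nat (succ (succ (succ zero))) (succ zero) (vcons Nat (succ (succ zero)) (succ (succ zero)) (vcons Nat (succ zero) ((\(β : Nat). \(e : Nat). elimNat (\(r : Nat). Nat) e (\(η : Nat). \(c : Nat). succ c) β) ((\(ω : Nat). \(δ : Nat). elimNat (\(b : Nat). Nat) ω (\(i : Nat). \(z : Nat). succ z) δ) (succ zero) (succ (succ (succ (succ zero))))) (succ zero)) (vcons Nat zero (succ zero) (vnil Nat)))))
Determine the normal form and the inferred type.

reduced normal form:
  vcons Nat (succ (succ (succ (succ zero)))) (succ zero) (vcons Nat (succ (succ (succ zero))) (succ zero) (vcons Nat (succ (succ zero)) (succ (succ zero)) (vcons Nat (succ zero) (succ (succ (succ (succ (succ (succ zero)))))) (vcons Nat zero (succ zero) (vnil Nat)))))
type:
  Vec Nat (succ (succ (succ (succ (succ zero)))))
observation: reduction starts at a beta-redex, and 33 normal-order steps reach the normal form.


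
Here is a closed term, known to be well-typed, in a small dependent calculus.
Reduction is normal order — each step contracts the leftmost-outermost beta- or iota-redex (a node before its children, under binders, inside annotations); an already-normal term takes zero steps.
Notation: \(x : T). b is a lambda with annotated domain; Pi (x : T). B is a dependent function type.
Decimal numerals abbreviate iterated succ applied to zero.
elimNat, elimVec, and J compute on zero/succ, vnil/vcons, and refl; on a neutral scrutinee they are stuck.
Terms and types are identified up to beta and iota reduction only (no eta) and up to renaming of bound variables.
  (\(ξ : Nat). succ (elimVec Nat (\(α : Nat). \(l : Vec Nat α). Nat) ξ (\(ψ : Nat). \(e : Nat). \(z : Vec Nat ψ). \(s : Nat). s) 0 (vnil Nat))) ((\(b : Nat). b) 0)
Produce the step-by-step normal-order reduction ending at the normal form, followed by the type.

normal-order reduction sequence:
  (\(ξ : Nat). succ (elimVec Nat (\(α : Nat). \(l : Vec Nat α). Nat) ξ (\(ψ : Nat). \(e : Nat). \(z : Vec Nat ψ). \(s : Nat). s) 0 (vnil Nat))) ((\(b : Nat). b) 0)
  ~> succ (elimVec Nat (\(ξ : Nat). \(α : Vec Nat ξ). Nat) ((\(l : Nat). l) 0) (\(ψ : Nat). \(e : Nat). \(z : Vec Nat ψ). \(s : Nat). s) 0 (vnil Nat))
  ~> succ ((\(ξ : Nat). ξ) 0)
  ~> 1
inferred type:
  Nat


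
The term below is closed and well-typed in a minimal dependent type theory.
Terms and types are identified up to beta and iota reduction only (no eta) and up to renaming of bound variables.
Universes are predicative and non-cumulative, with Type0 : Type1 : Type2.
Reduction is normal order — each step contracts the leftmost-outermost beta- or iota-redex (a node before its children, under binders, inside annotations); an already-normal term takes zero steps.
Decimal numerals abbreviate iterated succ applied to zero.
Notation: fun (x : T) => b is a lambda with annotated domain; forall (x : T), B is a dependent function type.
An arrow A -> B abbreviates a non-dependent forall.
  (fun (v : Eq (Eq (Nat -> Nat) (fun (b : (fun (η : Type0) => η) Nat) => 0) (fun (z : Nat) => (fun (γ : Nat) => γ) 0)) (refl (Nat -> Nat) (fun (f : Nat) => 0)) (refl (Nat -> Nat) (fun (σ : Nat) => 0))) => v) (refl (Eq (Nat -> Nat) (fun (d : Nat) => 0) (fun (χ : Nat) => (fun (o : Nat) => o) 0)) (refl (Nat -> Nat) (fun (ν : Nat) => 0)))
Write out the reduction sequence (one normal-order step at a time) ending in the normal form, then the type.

normal-order reduction sequence:
  (fun (v : Eq (Eq (Nat -> Nat) (fun (b : (fun (η : Type0) => η) Nat) => 0) (fun (z : Nat) => (fun (γ : Nat) => γ) 0)) (refl (Nat -> Nat) (fun (f : Nat) => 0)) (refl (Nat -> Nat) (fun (σ : Nat) => 0))) => v) (refl (Eq (Nat -> Nat) (fun (d : Nat) => 0) (fun (χ : Nat) => (fun (o : Nat) => o) 0)) (refl (Nat -> Nat) (fun (ν : Nat) => 0)))
  ~> refl (Eq (Nat -> Nat) (fun (v : Nat) => 0) (fun (b : Nat) => (fun (η : Nat) => η) 0)) (refl (Nat -> Nat) (fun (z : Nat) => 0))
  ~> refl (Eq (Nat -> Nat) (fun (v : Nat) => 0) (fun (b : Nat) => 0)) (refl (Nat -> Nat) (fun (η : Nat) => 0))
type:
  Eq (Eq (Nat -> Nat) (fun (v : Nat) => 0) (fun (b : Nat) => 0)) (refl (Nat -> Nat) (fun (η : Nat) => 0)) (refl (Nat -> Nat) (fun (z : Nat) => 0))


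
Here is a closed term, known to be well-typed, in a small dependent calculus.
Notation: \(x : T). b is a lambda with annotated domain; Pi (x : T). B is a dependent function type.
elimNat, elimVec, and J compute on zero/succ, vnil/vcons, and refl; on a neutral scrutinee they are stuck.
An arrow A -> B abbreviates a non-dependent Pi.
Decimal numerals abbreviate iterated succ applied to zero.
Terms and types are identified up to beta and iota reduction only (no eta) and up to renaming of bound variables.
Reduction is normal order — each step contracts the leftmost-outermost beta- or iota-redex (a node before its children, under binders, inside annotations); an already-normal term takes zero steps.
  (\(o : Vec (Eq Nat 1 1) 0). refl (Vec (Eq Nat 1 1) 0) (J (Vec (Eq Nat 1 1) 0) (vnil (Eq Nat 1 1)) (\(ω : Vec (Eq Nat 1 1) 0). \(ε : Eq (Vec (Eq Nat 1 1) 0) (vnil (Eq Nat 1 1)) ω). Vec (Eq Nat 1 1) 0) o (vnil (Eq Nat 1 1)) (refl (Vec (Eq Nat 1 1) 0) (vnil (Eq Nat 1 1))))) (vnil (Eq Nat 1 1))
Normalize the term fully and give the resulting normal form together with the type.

normal form:
  refl (Vec (Eq Nat 1 1) 0) (vnil (Eq Nat 1 1))
inferred type:
  Eq (Vec (Eq Nat 1 1) 0) (vnil (Eq Nat 1 1)) (vnil (Eq Nat 1 1))
observation: contracting a beta-redex first, the term normalizes in 2 steps.


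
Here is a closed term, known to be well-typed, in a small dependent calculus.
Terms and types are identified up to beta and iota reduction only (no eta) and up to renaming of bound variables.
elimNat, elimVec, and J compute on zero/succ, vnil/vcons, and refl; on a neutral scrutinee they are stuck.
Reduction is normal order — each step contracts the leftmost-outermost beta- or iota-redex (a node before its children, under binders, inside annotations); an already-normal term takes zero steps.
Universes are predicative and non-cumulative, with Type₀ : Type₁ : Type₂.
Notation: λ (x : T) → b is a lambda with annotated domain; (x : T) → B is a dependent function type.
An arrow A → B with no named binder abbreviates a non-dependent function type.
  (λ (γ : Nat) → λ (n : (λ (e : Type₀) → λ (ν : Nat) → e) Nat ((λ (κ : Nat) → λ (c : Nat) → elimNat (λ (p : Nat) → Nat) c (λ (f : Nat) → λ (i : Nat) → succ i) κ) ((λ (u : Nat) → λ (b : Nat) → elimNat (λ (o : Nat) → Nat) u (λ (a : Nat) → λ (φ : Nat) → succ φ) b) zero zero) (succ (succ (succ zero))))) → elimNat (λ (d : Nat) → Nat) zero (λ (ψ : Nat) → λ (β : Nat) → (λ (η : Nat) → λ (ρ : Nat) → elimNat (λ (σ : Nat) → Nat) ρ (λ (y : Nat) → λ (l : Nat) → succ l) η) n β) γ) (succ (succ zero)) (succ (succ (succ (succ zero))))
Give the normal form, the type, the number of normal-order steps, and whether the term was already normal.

reduced normal form:
  succ (succ (succ (succ (succ (succ (succ (succ zero)))))))
type:
  Nat
steps to reach normal form (normal order): 39
started in normal form: no
first contracted redex: a beta-redex


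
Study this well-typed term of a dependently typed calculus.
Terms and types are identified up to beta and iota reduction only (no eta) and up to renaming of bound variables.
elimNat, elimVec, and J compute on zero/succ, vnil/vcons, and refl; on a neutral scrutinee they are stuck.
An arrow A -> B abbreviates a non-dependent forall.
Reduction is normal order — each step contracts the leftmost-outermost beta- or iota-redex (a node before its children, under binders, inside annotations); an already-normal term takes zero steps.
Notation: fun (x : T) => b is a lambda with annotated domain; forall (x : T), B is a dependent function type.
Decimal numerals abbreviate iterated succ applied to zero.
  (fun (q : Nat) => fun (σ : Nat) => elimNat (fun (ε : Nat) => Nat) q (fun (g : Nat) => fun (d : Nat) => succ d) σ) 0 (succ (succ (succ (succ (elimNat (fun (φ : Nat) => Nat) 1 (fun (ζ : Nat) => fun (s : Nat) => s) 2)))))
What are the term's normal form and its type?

reduced normal form:
  5
the term's type:
  Nat


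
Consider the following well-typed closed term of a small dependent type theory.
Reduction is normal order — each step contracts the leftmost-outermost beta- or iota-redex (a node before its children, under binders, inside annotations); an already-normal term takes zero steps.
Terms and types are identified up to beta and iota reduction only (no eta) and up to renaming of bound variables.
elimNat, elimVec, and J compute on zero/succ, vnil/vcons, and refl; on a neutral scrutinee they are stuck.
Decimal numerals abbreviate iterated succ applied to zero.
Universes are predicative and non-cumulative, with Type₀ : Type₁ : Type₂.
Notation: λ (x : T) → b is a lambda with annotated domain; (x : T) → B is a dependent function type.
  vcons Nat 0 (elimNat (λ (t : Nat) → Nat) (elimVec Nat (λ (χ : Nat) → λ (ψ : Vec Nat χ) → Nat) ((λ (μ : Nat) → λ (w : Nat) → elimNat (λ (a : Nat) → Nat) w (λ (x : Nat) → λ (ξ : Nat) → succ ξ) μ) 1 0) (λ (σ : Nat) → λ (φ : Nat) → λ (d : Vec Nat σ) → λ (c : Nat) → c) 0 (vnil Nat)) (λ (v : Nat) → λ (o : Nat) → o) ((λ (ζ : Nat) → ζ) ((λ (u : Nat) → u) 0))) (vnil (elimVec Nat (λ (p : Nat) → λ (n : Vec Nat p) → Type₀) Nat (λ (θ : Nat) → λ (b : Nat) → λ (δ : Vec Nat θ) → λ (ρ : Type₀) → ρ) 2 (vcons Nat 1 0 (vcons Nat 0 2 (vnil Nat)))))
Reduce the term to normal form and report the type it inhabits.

reduced normal form:
  vcons Nat 0 1 (vnil Nat)
inferred type:
  Vec Nat 1


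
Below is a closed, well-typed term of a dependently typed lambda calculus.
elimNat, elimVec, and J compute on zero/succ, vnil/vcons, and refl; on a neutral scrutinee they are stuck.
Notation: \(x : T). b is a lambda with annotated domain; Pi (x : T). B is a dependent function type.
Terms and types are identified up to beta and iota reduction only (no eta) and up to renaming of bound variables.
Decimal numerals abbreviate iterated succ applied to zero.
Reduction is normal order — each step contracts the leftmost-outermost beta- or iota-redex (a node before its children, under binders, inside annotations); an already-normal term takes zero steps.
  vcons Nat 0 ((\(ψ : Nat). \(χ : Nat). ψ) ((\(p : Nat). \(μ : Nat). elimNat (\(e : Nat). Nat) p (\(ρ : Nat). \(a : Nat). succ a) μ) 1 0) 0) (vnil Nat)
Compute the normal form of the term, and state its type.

normal form:
  vcons Nat 0 1 (vnil Nat)
the term's type:
  Vec Nat 1
observation: the first redex contracted is a beta-redex; the normal form is reached in 5 normal-order steps.


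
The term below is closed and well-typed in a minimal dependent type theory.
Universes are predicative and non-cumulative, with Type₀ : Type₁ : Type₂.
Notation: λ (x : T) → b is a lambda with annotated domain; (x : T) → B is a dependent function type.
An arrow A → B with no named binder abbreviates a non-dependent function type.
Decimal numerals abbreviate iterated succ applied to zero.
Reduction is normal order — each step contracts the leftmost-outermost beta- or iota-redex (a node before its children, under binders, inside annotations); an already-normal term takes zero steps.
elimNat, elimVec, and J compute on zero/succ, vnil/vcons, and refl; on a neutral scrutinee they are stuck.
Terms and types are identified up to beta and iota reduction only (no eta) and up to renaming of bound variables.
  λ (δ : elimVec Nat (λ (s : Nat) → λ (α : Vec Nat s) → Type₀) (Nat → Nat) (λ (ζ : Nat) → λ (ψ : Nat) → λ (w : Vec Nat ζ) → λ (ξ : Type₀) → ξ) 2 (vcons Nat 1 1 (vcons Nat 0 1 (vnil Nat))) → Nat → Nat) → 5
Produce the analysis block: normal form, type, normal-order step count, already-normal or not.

resulting normal form:
  λ (δ : (Nat → Nat) → Nat → Nat) → 5
inferred type:
  ((Nat → Nat) → Nat → Nat) → Nat
reduction steps (normal order): 11
already normal: no
first contracted redex: an elimVec iota-redex


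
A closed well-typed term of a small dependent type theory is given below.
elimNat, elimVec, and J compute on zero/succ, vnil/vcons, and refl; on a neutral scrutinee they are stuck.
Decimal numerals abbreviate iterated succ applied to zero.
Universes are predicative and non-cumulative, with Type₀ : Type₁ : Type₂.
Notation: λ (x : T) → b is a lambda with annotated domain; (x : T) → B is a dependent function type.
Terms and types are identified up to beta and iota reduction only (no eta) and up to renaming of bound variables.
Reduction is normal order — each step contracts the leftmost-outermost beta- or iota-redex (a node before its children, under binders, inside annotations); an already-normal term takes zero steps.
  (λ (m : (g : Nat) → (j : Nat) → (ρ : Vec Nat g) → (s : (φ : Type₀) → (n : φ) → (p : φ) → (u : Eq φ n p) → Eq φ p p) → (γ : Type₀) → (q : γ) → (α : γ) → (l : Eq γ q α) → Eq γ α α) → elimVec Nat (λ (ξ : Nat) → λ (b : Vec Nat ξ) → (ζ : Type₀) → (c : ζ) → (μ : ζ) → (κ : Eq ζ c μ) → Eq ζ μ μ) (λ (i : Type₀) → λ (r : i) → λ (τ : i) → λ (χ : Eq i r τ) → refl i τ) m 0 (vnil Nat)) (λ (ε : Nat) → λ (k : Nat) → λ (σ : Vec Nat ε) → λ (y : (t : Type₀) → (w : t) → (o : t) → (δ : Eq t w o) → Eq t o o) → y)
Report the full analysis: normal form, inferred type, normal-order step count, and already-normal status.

reduced normal form:
  λ (m : Type₀) → λ (g : m) → λ (j : m) → λ (ρ : Eq m g j) → refl m j
inferred type:
  (m : Type₀) → (g : m) → (j : m) → (ρ : Eq m g j) → Eq m j j
reduction steps (normal order): 2
started in normal form: no
first redex: a beta-redex
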